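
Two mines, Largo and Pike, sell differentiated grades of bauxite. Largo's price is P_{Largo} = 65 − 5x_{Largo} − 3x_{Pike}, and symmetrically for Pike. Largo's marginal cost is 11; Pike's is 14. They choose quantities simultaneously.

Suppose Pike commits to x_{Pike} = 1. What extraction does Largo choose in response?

Mine Largo's profit: π = x_{Largo}(65 − 5x_{Largo} − 3x_{Pike}) − 11x_{Largo}.
∂π/∂x_{Largo} = 54 − 10x_{Largo} − 3x_{Pike} = 0 ⇒ x_{Largo} = 5.4 − 0.3x_{Pike}.
At x_{Pike} = 1: x_{Largo} = 5.4 − 0.3·1 = 5.1.

5.1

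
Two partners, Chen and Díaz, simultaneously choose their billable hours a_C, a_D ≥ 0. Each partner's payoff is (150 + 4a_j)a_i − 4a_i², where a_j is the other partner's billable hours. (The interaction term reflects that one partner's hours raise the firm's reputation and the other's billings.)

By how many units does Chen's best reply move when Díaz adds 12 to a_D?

6

Chen's payoff is (150 + 4a_D)a_C − 4a_C².
∂π/∂a_C = 150 + 4a_D − 8a_C = 0, so a_C = 18.75 + 0.5a_D.
The reaction-function slope is 0.5, so a 12-unit rise in a_D moves a_C by 0.5 × 12 = 6. Chen's best response rises — the actions are strategic complements.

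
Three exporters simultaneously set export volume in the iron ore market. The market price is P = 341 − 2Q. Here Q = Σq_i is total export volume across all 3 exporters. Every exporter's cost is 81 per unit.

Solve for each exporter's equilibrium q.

A representative exporter's profit is π_i = q_i(341 − 2Q) − 81q_i, with Q = q_i + Σ_{j≠i} q_j.
First-order condition: 260 − 4q_i − 2Σ_{j≠i} q_j = 0.
Imposing symmetry (q_j = q for all j) turns Σ_{j≠i} q_j into 2q, so 260 = 8q and q = 32.5.

32.5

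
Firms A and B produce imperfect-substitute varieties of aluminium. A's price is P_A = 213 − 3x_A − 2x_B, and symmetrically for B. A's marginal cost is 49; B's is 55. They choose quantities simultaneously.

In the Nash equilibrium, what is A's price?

111.625

Firm A's profit: π = x_A(213 − 3x_A − 2x_B) − 49x_A.
∂π/∂x_A = 164 − 6x_A − 2x_B = 0 ⇒ x_A = 82/3 − (1/3)x_B.
Similarly x_B = 79/3 − (1/3)x_A.
Solving the two reaction functions simultaneously: (1 − (−1/3)(−1/3))x_A = 82/3 − (1/3)·(79/3), so (8/9)x_A = 167/9 and x_A = 20.875.
Then x_B = 79/3 − (1/3)·20.875 = 19.375.
P_A = 213 − 3·20.875 − 2·19.375 = 111.625.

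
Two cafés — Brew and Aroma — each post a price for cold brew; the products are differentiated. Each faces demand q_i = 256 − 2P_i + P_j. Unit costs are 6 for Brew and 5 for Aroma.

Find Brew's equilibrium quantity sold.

Brew's profit: π = (P_{Brew} − 6)(256 − 2P_{Brew} + P_{Aroma}).
∂π/∂P_{Brew} = 268 − 4P_{Brew} + P_{Aroma} = 0 ⇒ P_{Brew} = 67 + 0.25P_{Aroma}.
Similarly P_{Aroma} = 66.5 + 0.25P_{Brew}.
Plugging P_{Aroma} into Brew's best response: P_{Brew} = 67 + 0.25(66.5 + 0.25P_{Brew}) ⇒ 0.9375P_{Brew} = 83.625, so P_{Brew} = 89.2.
Then P_{Aroma} = 66.5 + 0.25·89.2 = 88.8.
q_{Brew} = 256 − 2·89.2 + 88.8 = 166.4.

166.4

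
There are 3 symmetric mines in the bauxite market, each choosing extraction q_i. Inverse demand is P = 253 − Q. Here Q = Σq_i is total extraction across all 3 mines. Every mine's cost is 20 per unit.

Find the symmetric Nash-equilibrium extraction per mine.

A representative mine's profit is π_i = q_i(253 − Q) − 20q_i, with Q = q_i + Σ_{j≠i} q_j.
First-order condition: 233 − 2q_i − Σ_{j≠i} q_j = 0.
Imposing symmetry (q_j = q for all j) turns Σ_{j≠i} q_j into 2q, so 233 = 4q and q = 58.25.

58.25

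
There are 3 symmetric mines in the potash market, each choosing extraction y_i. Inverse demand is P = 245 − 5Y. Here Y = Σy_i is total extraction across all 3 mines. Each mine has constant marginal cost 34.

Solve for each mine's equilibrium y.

A representative mine's profit is π_i = y_i(245 − 5Y) − 34y_i, with Y = y_i + Σ_{j≠i} y_j.
First-order condition: 211 − 10y_i − 5Σ_{j≠i} y_j = 0.
In a symmetric equilibrium every mine chooses the same y, so Σ_{j≠i} y_j = 2y. The condition becomes 211 − 20y = 0, giving y = 211/20 = 10.55.

10.55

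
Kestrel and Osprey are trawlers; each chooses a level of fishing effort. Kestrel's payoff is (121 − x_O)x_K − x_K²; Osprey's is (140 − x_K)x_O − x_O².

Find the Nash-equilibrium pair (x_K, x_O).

Expanding Kestrel's payoff: 121x_K − x_Ox_K − x_K².
∂π/∂x_K = 121 − x_O − 2x_K = 0, so x_K = 60.5 − 0.5x_O.
Likewise for Osprey: x_O = 70 − 0.5x_K.
Plugging x_O into Kestrel's best response: x_K = 60.5 − 0.5(70 − 0.5x_K) ⇒ 0.75x_K = 25.5, so x_K = 34.
Then x_O = 70 − 0.5·34 = 53.

34, 53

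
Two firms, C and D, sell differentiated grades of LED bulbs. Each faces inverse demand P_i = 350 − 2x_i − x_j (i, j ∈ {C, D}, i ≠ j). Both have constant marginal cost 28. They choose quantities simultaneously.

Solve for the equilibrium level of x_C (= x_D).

Firm C's profit: π = x_C(350 − 2x_C − x_D) − 28x_C.
∂π/∂x_C = 322 − 4x_C − x_D = 0 ⇒ x_C = 80.5 − 0.25x_D.
Setting x_C = x_D in the reaction function: x_C = 80.5 − 0.25x_C, so x_C = 80.5 / 1.25 = 64.4.

64.4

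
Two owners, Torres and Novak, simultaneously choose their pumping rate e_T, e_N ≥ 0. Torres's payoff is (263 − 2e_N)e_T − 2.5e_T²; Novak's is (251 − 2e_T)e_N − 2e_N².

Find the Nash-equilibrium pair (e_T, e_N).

34.375, 45.5625

Expanding Torres's payoff: 263e_T − 2e_Ne_T − 2.5e_T².
∂π/∂e_T = 263 − 2e_N − 5e_T = 0, so e_T = 52.6 − 0.4e_N.
Likewise for Novak: e_N = 62.75 − 0.5e_T.
Solving the two reaction functions simultaneously: (1 − (−0.4)(−0.5))e_T = 52.6 − 0.4·62.75, so 0.8e_T = 27.5 and e_T = 34.375.
Then e_N = 62.75 − 0.5·34.375 = 45.5625.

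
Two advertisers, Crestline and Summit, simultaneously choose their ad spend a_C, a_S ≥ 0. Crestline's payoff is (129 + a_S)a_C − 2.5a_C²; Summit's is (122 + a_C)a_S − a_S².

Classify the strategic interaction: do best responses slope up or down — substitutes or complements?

Expanding Crestline's payoff: 129a_C + a_Sa_C − 2.5a_C².
∂π/∂a_C = 129 + a_S − 5a_C = 0, so a_C = 25.8 + 0.2a_S.
The best-response slope da_C/da_S = 0.2 > 0: the reaction function is upward-sloping, so the choices are strategic complements.

strategic complements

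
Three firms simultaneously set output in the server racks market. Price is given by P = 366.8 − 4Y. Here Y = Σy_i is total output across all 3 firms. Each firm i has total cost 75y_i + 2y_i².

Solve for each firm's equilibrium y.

A representative firm's profit is π_i = y_i(366.8 − 4Y) − 75y_i − 2y_i², with Y = y_i + Σ_{j≠i} y_j.
First-order condition: 291.8 − 12y_i − 4Σ_{j≠i} y_j = 0.
In a symmetric equilibrium every firm chooses the same y, so Σ_{j≠i} y_j = 2y. The condition becomes 291.8 − 20y = 0, giving y = 291.8/20 = 14.59.

14.59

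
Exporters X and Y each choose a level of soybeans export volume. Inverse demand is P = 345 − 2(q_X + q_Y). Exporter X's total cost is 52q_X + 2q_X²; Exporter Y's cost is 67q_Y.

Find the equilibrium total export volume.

80.5

Exporter X's profit: π = q_X(345 − 2(q_X + q_Y)) − 52q_X − 2q_X².
∂π/∂q_X = 293 − 8q_X − 2q_Y = 0, so q_X = 36.625 − 0.25q_Y.
For Y: ∂π/∂q_Y = 278 − 4q_Y − 2q_X = 0 ⇒ q_Y = 69.5 − 0.5q_X.
Plugging q_Y into X's best response: q_X = 36.625 − 0.25(69.5 − 0.5q_X) ⇒ 0.875q_X = 19.25, so q_X = 22.
Then q_Y = 69.5 − 0.5·22 = 58.5.
Total export volume: 22 + 58.5 = 80.5.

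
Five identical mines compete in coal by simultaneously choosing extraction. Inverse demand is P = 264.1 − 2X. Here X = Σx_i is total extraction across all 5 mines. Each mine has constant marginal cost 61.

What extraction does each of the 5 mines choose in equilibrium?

16.925

A representative mine's profit is π_i = x_i(264.1 − 2X) − 61x_i, with X = x_i + Σ_{j≠i} x_j.
First-order condition: 203.1 − 4x_i − 2Σ_{j≠i} x_j = 0.
Imposing symmetry (x_j = x for all j) turns Σ_{j≠i} x_j into 4x, so 203.1 = 12x and x = 16.925.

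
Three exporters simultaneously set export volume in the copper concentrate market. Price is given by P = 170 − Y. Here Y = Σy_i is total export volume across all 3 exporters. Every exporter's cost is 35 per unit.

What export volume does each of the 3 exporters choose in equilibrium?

33.75

A representative exporter's profit is π_i = y_i(170 − Y) − 35y_i, with Y = y_i + Σ_{j≠i} y_j.
First-order condition: 135 − 2y_i − Σ_{j≠i} y_j = 0.
In a symmetric equilibrium every exporter chooses the same y, so Σ_{j≠i} y_j = 2y. The condition becomes 135 − 4y = 0, giving y = 135/4 = 33.75.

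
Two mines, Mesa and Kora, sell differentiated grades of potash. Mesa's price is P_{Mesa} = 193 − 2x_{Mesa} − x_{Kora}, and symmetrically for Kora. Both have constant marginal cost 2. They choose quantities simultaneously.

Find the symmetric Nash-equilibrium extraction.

Mine Mesa's profit: π = x_{Mesa}(193 − 2x_{Mesa} − x_{Kora}) − 2x_{Mesa}.
∂π/∂x_{Mesa} = 191 − 4x_{Mesa} − x_{Kora} = 0 ⇒ x_{Mesa} = 47.75 − 0.25x_{Kora}.
Setting x_{Mesa} = x_{Kora} in the reaction function: x_{Mesa} = 47.75 − 0.25x_{Mesa}, so x_{Mesa} = 47.75 / 1.25 = 38.2.

38.2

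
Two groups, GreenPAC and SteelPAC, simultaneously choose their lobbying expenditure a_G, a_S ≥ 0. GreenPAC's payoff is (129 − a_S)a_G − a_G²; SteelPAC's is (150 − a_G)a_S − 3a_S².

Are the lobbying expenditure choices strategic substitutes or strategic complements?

strategic substitutes

Expanding GreenPAC's payoff: 129a_G − a_Sa_G − a_G².
∂π/∂a_G = 129 − a_S − 2a_G = 0, so a_G = 64.5 − 0.5a_S.
The best-response slope da_G/da_S = −0.5 < 0: the reaction function is downward-sloping, so the choices are strategic substitutes.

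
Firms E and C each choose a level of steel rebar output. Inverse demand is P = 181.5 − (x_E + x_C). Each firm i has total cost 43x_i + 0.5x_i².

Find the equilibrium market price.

112.25

Firm E's profit: π = x_E(181.5 − (x_E + x_C)) − 43x_E − 0.5x_E².
∂π/∂x_E = 138.5 − 3x_E − x_C = 0, so x_E = 277/6 − (1/3)x_C.
The game is symmetric, so in equilibrium x_C = x_E: the reaction function gives (4/3)x_E = 277/6, hence x_E = 34.625.
Equilibrium price: P = 181.5 − 69.25 = 112.25.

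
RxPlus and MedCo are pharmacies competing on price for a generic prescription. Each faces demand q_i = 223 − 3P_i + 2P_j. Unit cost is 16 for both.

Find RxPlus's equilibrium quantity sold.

RxPlus's profit: π = (P_{RxPlus} − 16)(223 − 3P_{RxPlus} + 2P_{MedCo}).
∂π/∂P_{RxPlus} = 271 − 6P_{RxPlus} + 2P_{MedCo} = 0 ⇒ P_{RxPlus} = 271/6 + (1/3)P_{MedCo}.
By symmetry P_{MedCo} = P_{RxPlus}; substituting into the reaction function, (2/3)P_{RxPlus} = 271/6 and P_{RxPlus} = 67.75.
q_{RxPlus} = 223 − 3·67.75 + 2·67.75 = 155.25.

155.25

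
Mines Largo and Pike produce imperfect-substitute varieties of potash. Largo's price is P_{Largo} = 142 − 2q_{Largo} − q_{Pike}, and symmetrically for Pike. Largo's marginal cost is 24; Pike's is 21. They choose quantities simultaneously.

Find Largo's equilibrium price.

Mine Largo's profit: π = q_{Largo}(142 − 2q_{Largo} − q_{Pike}) − 24q_{Largo}.
∂π/∂q_{Largo} = 118 − 4q_{Largo} − q_{Pike} = 0 ⇒ q_{Largo} = 29.5 − 0.25q_{Pike}.
Similarly q_{Pike} = 30.25 − 0.25q_{Largo}.
Solving the two reaction functions simultaneously: (1 − (−0.25)(−0.25))q_{Largo} = 29.5 − 0.25·30.25, so 0.9375q_{Largo} = 21.9375 and q_{Largo} = 23.4.
Then q_{Pike} = 30.25 − 0.25·23.4 = 24.4.
P_{Largo} = 142 − 2·23.4 − 24.4 = 70.8.

70.8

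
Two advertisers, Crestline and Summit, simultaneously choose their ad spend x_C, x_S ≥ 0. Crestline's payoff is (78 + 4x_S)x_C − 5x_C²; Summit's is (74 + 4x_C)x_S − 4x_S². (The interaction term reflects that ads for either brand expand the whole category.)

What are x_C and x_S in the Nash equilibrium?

14.375, 16.4375

Expanding Crestline's payoff: 78x_C + 4x_Sx_C − 5x_C².
∂π/∂x_C = 78 + 4x_S − 10x_C = 0, so x_C = 7.8 + 0.4x_S.
Likewise for Summit: x_S = 9.25 + 0.5x_C.
Solving the two reaction functions simultaneously: (1 − (0.4)(0.5))x_C = 7.8 + 0.4·9.25, so 0.8x_C = 11.5 and x_C = 14.375.
Then x_S = 9.25 + 0.5·14.375 = 16.4375.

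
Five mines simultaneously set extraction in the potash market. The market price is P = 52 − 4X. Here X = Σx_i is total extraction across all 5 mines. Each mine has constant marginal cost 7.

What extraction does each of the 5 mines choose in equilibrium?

A representative mine's profit is π_i = x_i(52 − 4X) − 7x_i, with X = x_i + Σ_{j≠i} x_j.
First-order condition: 45 − 8x_i − 4Σ_{j≠i} x_j = 0.
Imposing symmetry (x_j = x for all j) turns Σ_{j≠i} x_j into 4x, so 45 = 24x and x = 1.875.

1.875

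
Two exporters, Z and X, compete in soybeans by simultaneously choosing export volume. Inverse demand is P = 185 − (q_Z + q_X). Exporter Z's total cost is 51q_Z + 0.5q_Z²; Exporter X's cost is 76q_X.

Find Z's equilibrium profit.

Exporter Z's profit: π = q_Z(185 − (q_Z + q_X)) − 51q_Z − 0.5q_Z².
∂π/∂q_Z = 134 − 3q_Z − q_X = 0, so q_Z = 134/3 − (1/3)q_X.
For X: ∂π/∂q_X = 109 − 2q_X − q_Z = 0 ⇒ q_X = 54.5 − 0.5q_Z.
Plugging q_X into Z's best response: q_Z = 134/3 − (1/3)(54.5 − 0.5q_Z) ⇒ (5/6)q_Z = 26.5, so q_Z = 31.8.
Then q_X = 54.5 − 0.5·31.8 = 38.6.
Price P = 185 − 70.4 = 114.6.
Z's profit: (114.6 − 51)·31.8 − 0.5(31.8)² = 1516.86.

1516.86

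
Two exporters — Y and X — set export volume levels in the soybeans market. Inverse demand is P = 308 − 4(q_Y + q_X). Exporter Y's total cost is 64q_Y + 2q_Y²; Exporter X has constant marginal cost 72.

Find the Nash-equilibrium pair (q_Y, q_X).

12.6, 23.2

Exporter Y's profit: π = q_Y(308 − 4(q_Y + q_X)) − 64q_Y − 2q_Y².
∂π/∂q_Y = 244 − 12q_Y − 4q_X = 0, so q_Y = 61/3 − (1/3)q_X.
For X: ∂π/∂q_X = 236 − 8q_X − 4q_Y = 0 ⇒ q_X = 29.5 − 0.5q_Y.
Plugging q_X into Y's best response: q_Y = 61/3 − (1/3)(29.5 − 0.5q_Y) ⇒ (5/6)q_Y = 10.5, so q_Y = 12.6.
Then q_X = 29.5 − 0.5·12.6 = 23.2.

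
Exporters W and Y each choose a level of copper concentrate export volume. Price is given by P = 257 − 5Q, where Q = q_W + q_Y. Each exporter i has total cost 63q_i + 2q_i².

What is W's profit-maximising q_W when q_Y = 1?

Exporter W's profit: π = q_W(257 − 5(q_W + q_Y)) − 63q_W − 2q_W².
∂π/∂q_W = 194 − 14q_W − 5q_Y = 0, so q_W = 97/7 − (5/14)q_Y.
At q_Y = 1: q_W = 97/7 − (5/14)·1 = 13.5.

13.5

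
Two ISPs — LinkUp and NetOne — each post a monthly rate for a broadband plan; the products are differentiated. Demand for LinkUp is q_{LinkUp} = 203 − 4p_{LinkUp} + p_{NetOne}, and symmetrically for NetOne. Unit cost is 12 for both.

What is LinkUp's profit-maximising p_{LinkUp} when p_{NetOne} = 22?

LinkUp's profit: π = (p_{LinkUp} − 12)(203 − 4p_{LinkUp} + p_{NetOne}).
∂π/∂p_{LinkUp} = 251 − 8p_{LinkUp} + p_{NetOne} = 0 ⇒ p_{LinkUp} = 31.375 + 0.125p_{NetOne}.
At p_{NetOne} = 22: p_{LinkUp} = 31.375 + 0.125·22 = 34.125.

34.125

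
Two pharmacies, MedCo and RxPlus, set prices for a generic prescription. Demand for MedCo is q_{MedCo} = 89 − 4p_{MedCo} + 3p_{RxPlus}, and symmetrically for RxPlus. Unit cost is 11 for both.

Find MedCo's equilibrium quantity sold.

MedCo's profit: π = (p_{MedCo} − 11)(89 − 4p_{MedCo} + 3p_{RxPlus}).
∂π/∂p_{MedCo} = 133 − 8p_{MedCo} + 3p_{RxPlus} = 0 ⇒ p_{MedCo} = 16.625 + 0.375p_{RxPlus}.
The game is symmetric, so in equilibrium p_{RxPlus} = p_{MedCo}: the reaction function gives 0.625p_{MedCo} = 16.625, hence p_{MedCo} = 26.6.
q_{MedCo} = 89 − 4·26.6 + 3·26.6 = 62.4.

62.4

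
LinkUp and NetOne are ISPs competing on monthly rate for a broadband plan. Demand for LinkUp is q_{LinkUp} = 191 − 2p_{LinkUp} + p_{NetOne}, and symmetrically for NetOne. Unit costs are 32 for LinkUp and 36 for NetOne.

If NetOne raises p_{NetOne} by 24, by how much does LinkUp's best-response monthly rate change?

6

LinkUp's profit: π = (p_{LinkUp} − 32)(191 − 2p_{LinkUp} + p_{NetOne}).
∂π/∂p_{LinkUp} = 255 − 4p_{LinkUp} + p_{NetOne} = 0 ⇒ p_{LinkUp} = 63.75 + 0.25p_{NetOne}.
The reaction-function slope is 0.25, so a 24-unit rise in p_{NetOne} moves p_{LinkUp} by 0.25 × 24 = 6. LinkUp's best response rises — the actions are strategic complements.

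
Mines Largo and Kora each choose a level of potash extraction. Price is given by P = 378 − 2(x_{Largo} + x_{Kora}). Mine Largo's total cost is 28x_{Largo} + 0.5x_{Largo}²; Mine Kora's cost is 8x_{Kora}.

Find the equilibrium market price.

Mine Largo's profit: π = x_{Largo}(378 − 2(x_{Largo} + x_{Kora})) − 28x_{Largo} − 0.5x_{Largo}².
∂π/∂x_{Largo} = 350 − 5x_{Largo} − 2x_{Kora} = 0, so x_{Largo} = 70 − 0.4x_{Kora}.
For Kora: ∂π/∂x_{Kora} = 370 − 4x_{Kora} − 2x_{Largo} = 0 ⇒ x_{Kora} = 92.5 − 0.5x_{Largo}.
Solving the two reaction functions simultaneously: (1 − (−0.4)(−0.5))x_{Largo} = 70 − 0.4·92.5, so 0.8x_{Largo} = 33 and x_{Largo} = 41.25.
Then x_{Kora} = 92.5 − 0.5·41.25 = 71.875.
Equilibrium price: P = 378 − 2·113.125 = 151.75.

151.75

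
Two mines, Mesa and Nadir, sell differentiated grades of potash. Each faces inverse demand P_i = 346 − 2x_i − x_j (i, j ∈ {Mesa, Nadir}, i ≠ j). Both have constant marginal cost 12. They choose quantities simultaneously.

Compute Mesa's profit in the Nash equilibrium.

8924.48

Mine Mesa's profit: π = x_{Mesa}(346 − 2x_{Mesa} − x_{Nadir}) − 12x_{Mesa}.
∂π/∂x_{Mesa} = 334 − 4x_{Mesa} − x_{Nadir} = 0 ⇒ x_{Mesa} = 83.5 − 0.25x_{Nadir}.
Setting x_{Mesa} = x_{Nadir} in the reaction function: x_{Mesa} = 83.5 − 0.25x_{Mesa}, so x_{Mesa} = 83.5 / 1.25 = 66.8.
P_{Mesa} = 346 − 2·66.8 − 66.8 = 145.6.
Profit = (145.6 − 12)·66.8 = 8924.48.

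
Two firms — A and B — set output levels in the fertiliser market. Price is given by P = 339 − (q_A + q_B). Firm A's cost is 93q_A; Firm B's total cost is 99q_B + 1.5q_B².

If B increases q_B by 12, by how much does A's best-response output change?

-6

Firm A's profit: π = q_A(339 − (q_A + q_B)) − 93q_A.
∂π/∂q_A = 246 − 2q_A − q_B = 0, so q_A = 123 − 0.5q_B.
The reaction-function slope is −0.5, so a 12-unit rise in q_B moves q_A by −0.5 × 12 = −6. A's best response falls — the actions are strategic substitutes.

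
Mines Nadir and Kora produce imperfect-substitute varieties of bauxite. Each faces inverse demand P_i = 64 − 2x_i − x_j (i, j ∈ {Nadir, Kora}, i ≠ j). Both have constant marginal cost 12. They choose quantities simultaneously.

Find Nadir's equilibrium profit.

216.32

Mine Nadir's profit: π = x_{Nadir}(64 − 2x_{Nadir} − x_{Kora}) − 12x_{Nadir}.
∂π/∂x_{Nadir} = 52 − 4x_{Nadir} − x_{Kora} = 0 ⇒ x_{Nadir} = 13 − 0.25x_{Kora}.
The game is symmetric, so in equilibrium x_{Kora} = x_{Nadir}: the reaction function gives 1.25x_{Nadir} = 13, hence x_{Nadir} = 10.4.
P_{Nadir} = 64 − 2·10.4 − 10.4 = 32.8.
Profit = (32.8 − 12)·10.4 = 216.32.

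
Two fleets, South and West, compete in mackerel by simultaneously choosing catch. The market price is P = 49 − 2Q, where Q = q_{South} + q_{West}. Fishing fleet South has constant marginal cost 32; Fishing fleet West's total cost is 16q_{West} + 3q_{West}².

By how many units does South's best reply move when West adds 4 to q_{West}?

Fishing fleet South's profit: π = q_{South}(49 − 2(q_{South} + q_{West})) − 32q_{South}.
∂π/∂q_{South} = 17 − 4q_{South} − 2q_{West} = 0, so q_{South} = 4.25 − 0.5q_{West}.
The reaction-function slope is −0.5, so a 4-unit rise in q_{West} moves q_{South} by −0.5 × 4 = −2. South's best response falls — the actions are strategic substitutes.

-2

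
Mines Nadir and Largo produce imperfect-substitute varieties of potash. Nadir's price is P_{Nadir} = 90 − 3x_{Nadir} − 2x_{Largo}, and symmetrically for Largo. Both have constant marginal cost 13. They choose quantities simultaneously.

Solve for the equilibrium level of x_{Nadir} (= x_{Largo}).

Mine Nadir's profit: π = x_{Nadir}(90 − 3x_{Nadir} − 2x_{Largo}) − 13x_{Nadir}.
∂π/∂x_{Nadir} = 77 − 6x_{Nadir} − 2x_{Largo} = 0 ⇒ x_{Nadir} = 77/6 − (1/3)x_{Largo}.
By symmetry x_{Largo} = x_{Nadir}; substituting into the reaction function, (4/3)x_{Nadir} = 77/6 and x_{Nadir} = 9.625.

9.625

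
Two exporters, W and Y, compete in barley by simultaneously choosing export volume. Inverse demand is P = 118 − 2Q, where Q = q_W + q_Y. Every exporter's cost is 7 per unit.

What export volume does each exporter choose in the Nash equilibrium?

18.5

Exporter W's profit: π = q_W(118 − 2(q_W + q_Y)) − 7q_W.
∂π/∂q_W = 111 − 4q_W − 2q_Y = 0, so q_W = 27.75 − 0.5q_Y.
Setting q_W = q_Y in the reaction function: q_W = 27.75 − 0.5q_W, so q_W = 27.75 / 1.5 = 18.5.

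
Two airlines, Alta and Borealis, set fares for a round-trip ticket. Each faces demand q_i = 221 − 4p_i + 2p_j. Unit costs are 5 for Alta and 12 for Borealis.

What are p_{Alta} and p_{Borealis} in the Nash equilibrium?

Alta's profit: π = (p_{Alta} − 5)(221 − 4p_{Alta} + 2p_{Borealis}).
∂π/∂p_{Alta} = 241 − 8p_{Alta} + 2p_{Borealis} = 0 ⇒ p_{Alta} = 30.125 + 0.25p_{Borealis}.
Similarly p_{Borealis} = 33.625 + 0.25p_{Alta}.
Solving the two reaction functions simultaneously: (1 − (0.25)(0.25))p_{Alta} = 30.125 + 0.25·33.625, so 0.9375p_{Alta} = 1233/32 and p_{Alta} = 41.1.
Then p_{Borealis} = 33.625 + 0.25·41.1 = 43.9.

41.1, 43.9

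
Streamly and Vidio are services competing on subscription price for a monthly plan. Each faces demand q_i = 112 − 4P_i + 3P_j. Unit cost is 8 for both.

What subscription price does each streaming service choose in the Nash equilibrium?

28.8

Streamly's profit: π = (P_{Streamly} − 8)(112 − 4P_{Streamly} + 3P_{Vidio}).
∂π/∂P_{Streamly} = 144 − 8P_{Streamly} + 3P_{Vidio} = 0 ⇒ P_{Streamly} = 18 + 0.375P_{Vidio}.
By symmetry P_{Vidio} = P_{Streamly}; substituting into the reaction function, 0.625P_{Streamly} = 18 and P_{Streamly} = 28.8.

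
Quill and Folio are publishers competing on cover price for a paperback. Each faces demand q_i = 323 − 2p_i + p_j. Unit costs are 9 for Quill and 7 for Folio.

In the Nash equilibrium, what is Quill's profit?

21798.72

Quill's profit: π = (p_{Quill} − 9)(323 − 2p_{Quill} + p_{Folio}).
∂π/∂p_{Quill} = 341 − 4p_{Quill} + p_{Folio} = 0 ⇒ p_{Quill} = 85.25 + 0.25p_{Folio}.
Similarly p_{Folio} = 84.25 + 0.25p_{Quill}.
Solving the two reaction functions simultaneously: (1 − (0.25)(0.25))p_{Quill} = 85.25 + 0.25·84.25, so 0.9375p_{Quill} = 106.3125 and p_{Quill} = 113.4.
Then p_{Folio} = 84.25 + 0.25·113.4 = 112.6.
q_{Quill} = 323 − 2·113.4 + 112.6 = 208.8.
Profit = (113.4 − 9)·208.8 = 21798.72.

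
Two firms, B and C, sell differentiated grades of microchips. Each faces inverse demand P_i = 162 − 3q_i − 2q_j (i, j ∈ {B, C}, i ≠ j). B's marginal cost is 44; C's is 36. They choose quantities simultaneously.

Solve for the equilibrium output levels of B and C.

14.25, 16.25

Firm B's profit: π = q_B(162 − 3q_B − 2q_C) − 44q_B.
∂π/∂q_B = 118 − 6q_B − 2q_C = 0 ⇒ q_B = 59/3 − (1/3)q_C.
Similarly q_C = 21 − (1/3)q_B.
Plugging q_C into B's best response: q_B = 59/3 − (1/3)(21 − (1/3)q_B) ⇒ (8/9)q_B = 38/3, so q_B = 14.25.
Then q_C = 21 − (1/3)·14.25 = 16.25.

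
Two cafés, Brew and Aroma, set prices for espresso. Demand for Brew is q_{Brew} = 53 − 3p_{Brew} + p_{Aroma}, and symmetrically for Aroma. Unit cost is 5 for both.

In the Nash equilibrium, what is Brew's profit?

221.88

Brew's profit: π = (p_{Brew} − 5)(53 − 3p_{Brew} + p_{Aroma}).
∂π/∂p_{Brew} = 68 − 6p_{Brew} + p_{Aroma} = 0 ⇒ p_{Brew} = 34/3 + (1/6)p_{Aroma}.
Setting p_{Brew} = p_{Aroma} in the reaction function: p_{Brew} = 34/3 + (1/6)p_{Brew}, so p_{Brew} = (34/3) / (5/6) = 13.6.
q_{Brew} = 53 − 3·13.6 + 13.6 = 25.8.
Profit = (13.6 − 5)·25.8 = 221.88.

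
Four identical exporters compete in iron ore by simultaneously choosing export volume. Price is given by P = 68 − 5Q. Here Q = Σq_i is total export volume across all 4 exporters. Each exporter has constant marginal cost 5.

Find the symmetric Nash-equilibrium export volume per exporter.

2.52

A representative exporter's profit is π_i = q_i(68 − 5Q) − 5q_i, with Q = q_i + Σ_{j≠i} q_j.
First-order condition: 63 − 10q_i − 5Σ_{j≠i} q_j = 0.
In a symmetric equilibrium every exporter chooses the same q, so Σ_{j≠i} q_j = 3q. The condition becomes 63 − 25q = 0, giving q = 63/25 = 2.52.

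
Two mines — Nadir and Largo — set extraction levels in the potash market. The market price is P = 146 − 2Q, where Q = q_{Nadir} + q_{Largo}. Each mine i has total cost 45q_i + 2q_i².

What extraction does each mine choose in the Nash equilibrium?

10.1

Mine Nadir's profit: π = q_{Nadir}(146 − 2(q_{Nadir} + q_{Largo})) − 45q_{Nadir} − 2q_{Nadir}².
∂π/∂q_{Nadir} = 101 − 8q_{Nadir} − 2q_{Largo} = 0, so q_{Nadir} = 12.625 − 0.25q_{Largo}.
Setting q_{Nadir} = q_{Largo} in the reaction function: q_{Nadir} = 12.625 − 0.25q_{Nadir}, so q_{Nadir} = 12.625 / 1.25 = 10.1.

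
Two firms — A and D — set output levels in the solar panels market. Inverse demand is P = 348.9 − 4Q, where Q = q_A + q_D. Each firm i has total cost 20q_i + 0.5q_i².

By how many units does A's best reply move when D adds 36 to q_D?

-16

Firm A's profit: π = q_A(348.9 − 4(q_A + q_D)) − 20q_A − 0.5q_A².
∂π/∂q_A = 328.9 − 9q_A − 4q_D = 0, so q_A = 3289/90 − (4/9)q_D.
The reaction-function slope is −4/9, so a 36-unit rise in q_D moves q_A by −4/9 × 36 = −16. A's best response falls — the actions are strategic substitutes.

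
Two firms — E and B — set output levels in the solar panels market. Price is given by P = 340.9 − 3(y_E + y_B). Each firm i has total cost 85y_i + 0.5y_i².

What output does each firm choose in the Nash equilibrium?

Firm E's profit: π = y_E(340.9 − 3(y_E + y_B)) − 85y_E − 0.5y_E².
∂π/∂y_E = 255.9 − 7y_E − 3y_B = 0, so y_E = 2559/70 − (3/7)y_B.
The game is symmetric, so in equilibrium y_B = y_E: the reaction function gives (10/7)y_E = 2559/70, hence y_E = 25.59.

25.59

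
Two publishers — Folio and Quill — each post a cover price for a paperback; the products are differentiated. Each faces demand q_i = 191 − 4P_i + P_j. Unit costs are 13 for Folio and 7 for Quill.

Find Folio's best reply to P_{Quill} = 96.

Folio's profit: π = (P_{Folio} − 13)(191 − 4P_{Folio} + P_{Quill}).
∂π/∂P_{Folio} = 243 − 8P_{Folio} + P_{Quill} = 0 ⇒ P_{Folio} = 30.375 + 0.125P_{Quill}.
At P_{Quill} = 96: P_{Folio} = 30.375 + 0.125·96 = 42.375.

42.375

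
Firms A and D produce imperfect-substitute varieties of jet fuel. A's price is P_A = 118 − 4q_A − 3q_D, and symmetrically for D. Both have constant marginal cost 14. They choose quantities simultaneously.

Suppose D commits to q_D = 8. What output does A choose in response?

10

Firm A's profit: π = q_A(118 − 4q_A − 3q_D) − 14q_A.
∂π/∂q_A = 104 − 8q_A − 3q_D = 0 ⇒ q_A = 13 − 0.375q_D.
At q_D = 8: q_A = 13 − 0.375·8 = 10.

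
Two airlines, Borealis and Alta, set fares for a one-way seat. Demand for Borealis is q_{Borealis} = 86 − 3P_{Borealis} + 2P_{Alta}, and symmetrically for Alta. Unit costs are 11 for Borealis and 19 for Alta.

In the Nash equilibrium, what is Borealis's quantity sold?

60.75

Borealis's profit: π = (P_{Borealis} − 11)(86 − 3P_{Borealis} + 2P_{Alta}).
∂π/∂P_{Borealis} = 119 − 6P_{Borealis} + 2P_{Alta} = 0 ⇒ P_{Borealis} = 119/6 + (1/3)P_{Alta}.
Similarly P_{Alta} = 143/6 + (1/3)P_{Borealis}.
Solving the two reaction functions simultaneously: (1 − (1/3)(1/3))P_{Borealis} = 119/6 + (1/3)·(143/6), so (8/9)P_{Borealis} = 250/9 and P_{Borealis} = 31.25.
Then P_{Alta} = 143/6 + (1/3)·31.25 = 34.25.
q_{Borealis} = 86 − 3·31.25 + 2·34.25 = 60.75.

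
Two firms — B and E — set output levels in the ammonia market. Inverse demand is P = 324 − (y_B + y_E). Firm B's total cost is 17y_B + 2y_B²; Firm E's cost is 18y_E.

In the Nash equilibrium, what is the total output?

Firm B's profit: π = y_B(324 − (y_B + y_E)) − 17y_B − 2y_B².
∂π/∂y_B = 307 − 6y_B − y_E = 0, so y_B = 307/6 − (1/6)y_E.
For E: ∂π/∂y_E = 306 − 2y_E − y_B = 0 ⇒ y_E = 153 − 0.5y_B.
Solving the two reaction functions simultaneously: (1 − (−1/6)(−0.5))y_B = 307/6 − (1/6)·153, so (11/12)y_B = 77/3 and y_B = 28.
Then y_E = 153 − 0.5·28 = 139.
Total output: 28 + 139 = 167.

167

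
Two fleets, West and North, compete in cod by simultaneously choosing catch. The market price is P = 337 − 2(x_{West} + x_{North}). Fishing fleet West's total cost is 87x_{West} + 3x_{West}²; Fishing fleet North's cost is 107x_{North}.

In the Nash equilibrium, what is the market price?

207

Fishing fleet West's profit: π = x_{West}(337 − 2(x_{West} + x_{North})) − 87x_{West} − 3x_{West}².
∂π/∂x_{West} = 250 − 10x_{West} − 2x_{North} = 0, so x_{West} = 25 − 0.2x_{North}.
For North: ∂π/∂x_{North} = 230 − 4x_{North} − 2x_{West} = 0 ⇒ x_{North} = 57.5 − 0.5x_{West}.
Plugging x_{North} into West's best response: x_{West} = 25 − 0.2(57.5 − 0.5x_{West}) ⇒ 0.9x_{West} = 13.5, so x_{West} = 15.
Then x_{North} = 57.5 − 0.5·15 = 50.
Equilibrium price: P = 337 − 2·65 = 207.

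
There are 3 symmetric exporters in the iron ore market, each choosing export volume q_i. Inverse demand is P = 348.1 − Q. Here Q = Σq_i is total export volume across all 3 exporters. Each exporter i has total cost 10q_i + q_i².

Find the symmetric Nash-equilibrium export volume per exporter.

56.35

A representative exporter's profit is π_i = q_i(348.1 − Q) − 10q_i − q_i², with Q = q_i + Σ_{j≠i} q_j.
First-order condition: 338.1 − 4q_i − Σ_{j≠i} q_j = 0.
In a symmetric equilibrium every exporter chooses the same q, so Σ_{j≠i} q_j = 2q. The condition becomes 338.1 − 6q = 0, giving q = 338.1/6 = 56.35.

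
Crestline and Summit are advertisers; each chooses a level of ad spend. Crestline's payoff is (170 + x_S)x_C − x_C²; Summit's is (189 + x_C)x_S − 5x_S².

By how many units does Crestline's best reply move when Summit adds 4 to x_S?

Expanding Crestline's payoff: 170x_C + x_Sx_C − x_C².
∂π/∂x_C = 170 + x_S − 2x_C = 0, so x_C = 85 + 0.5x_S.
The reaction-function slope is 0.5, so a 4-unit rise in x_S moves x_C by 0.5 × 4 = 2. Crestline's best response rises — the actions are strategic complements.

2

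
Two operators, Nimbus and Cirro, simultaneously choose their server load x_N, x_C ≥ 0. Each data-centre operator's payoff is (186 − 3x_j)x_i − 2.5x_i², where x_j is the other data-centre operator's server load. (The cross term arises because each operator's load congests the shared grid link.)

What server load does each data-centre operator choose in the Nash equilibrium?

Nimbus's payoff is (186 − 3x_C)x_N − 2.5x_N².
∂π/∂x_N = 186 − 3x_C − 5x_N = 0, so x_N = 37.2 − 0.6x_C.
By symmetry x_C = x_N; substituting into the reaction function, 1.6x_N = 37.2 and x_N = 23.25.

23.25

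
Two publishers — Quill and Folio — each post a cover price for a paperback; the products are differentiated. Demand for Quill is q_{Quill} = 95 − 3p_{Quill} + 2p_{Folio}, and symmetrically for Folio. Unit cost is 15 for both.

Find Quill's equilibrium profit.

1200

Quill's profit: π = (p_{Quill} − 15)(95 − 3p_{Quill} + 2p_{Folio}).
∂π/∂p_{Quill} = 140 − 6p_{Quill} + 2p_{Folio} = 0 ⇒ p_{Quill} = 70/3 + (1/3)p_{Folio}.
The game is symmetric, so in equilibrium p_{Folio} = p_{Quill}: the reaction function gives (2/3)p_{Quill} = 70/3, hence p_{Quill} = 35.
q_{Quill} = 95 − 3·35 + 2·35 = 60.
Profit = (35 − 15)·60 = 1200.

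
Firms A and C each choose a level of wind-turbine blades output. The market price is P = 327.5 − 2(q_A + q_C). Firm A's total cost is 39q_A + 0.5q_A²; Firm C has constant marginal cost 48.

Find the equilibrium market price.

150.5625

Firm A's profit: π = q_A(327.5 − 2(q_A + q_C)) − 39q_A − 0.5q_A².
∂π/∂q_A = 288.5 − 5q_A − 2q_C = 0, so q_A = 57.7 − 0.4q_C.
For C: ∂π/∂q_C = 279.5 − 4q_C − 2q_A = 0 ⇒ q_C = 69.875 − 0.5q_A.
Plugging q_C into A's best response: q_A = 57.7 − 0.4(69.875 − 0.5q_A) ⇒ 0.8q_A = 29.75, so q_A = 37.1875.
Then q_C = 69.875 − 0.5·37.1875 = 1641/32.
Equilibrium price: P = 327.5 − 2·(2831/32) = 150.5625.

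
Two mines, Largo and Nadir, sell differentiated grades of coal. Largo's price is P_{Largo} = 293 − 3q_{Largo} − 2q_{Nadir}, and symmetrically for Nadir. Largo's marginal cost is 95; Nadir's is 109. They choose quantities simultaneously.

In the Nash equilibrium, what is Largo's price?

171.875

Mine Largo's profit: π = q_{Largo}(293 − 3q_{Largo} − 2q_{Nadir}) − 95q_{Largo}.
∂π/∂q_{Largo} = 198 − 6q_{Largo} − 2q_{Nadir} = 0 ⇒ q_{Largo} = 33 − (1/3)q_{Nadir}.
Similarly q_{Nadir} = 92/3 − (1/3)q_{Largo}.
Substituting the second reaction function into the first: q_{Largo} = 33 − (1/3)(92/3 − (1/3)q_{Largo}), which gives (8/9)q_{Largo} = 205/9 ⇒ q_{Largo} = 25.625.
Then q_{Nadir} = 92/3 − (1/3)·25.625 = 22.125.
P_{Largo} = 293 − 3·25.625 − 2·22.125 = 171.875.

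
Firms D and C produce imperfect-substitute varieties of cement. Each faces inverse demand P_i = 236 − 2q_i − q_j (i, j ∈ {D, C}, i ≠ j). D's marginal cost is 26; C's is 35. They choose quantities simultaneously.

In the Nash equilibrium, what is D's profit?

3629.52

Firm D's profit: π = q_D(236 − 2q_D − q_C) − 26q_D.
∂π/∂q_D = 210 − 4q_D − q_C = 0 ⇒ q_D = 52.5 − 0.25q_C.
Similarly q_C = 50.25 − 0.25q_D.
Solving the two reaction functions simultaneously: (1 − (−0.25)(−0.25))q_D = 52.5 − 0.25·50.25, so 0.9375q_D = 39.9375 and q_D = 42.6.
Then q_C = 50.25 − 0.25·42.6 = 39.6.
P_D = 236 − 2·42.6 − 39.6 = 111.2.
Profit = (111.2 − 26)·42.6 = 3629.52.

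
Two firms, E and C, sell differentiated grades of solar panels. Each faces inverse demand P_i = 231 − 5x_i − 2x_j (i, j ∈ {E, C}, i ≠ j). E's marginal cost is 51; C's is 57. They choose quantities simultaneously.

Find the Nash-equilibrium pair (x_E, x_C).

15.125, 14.375

Firm E's profit: π = x_E(231 − 5x_E − 2x_C) − 51x_E.
∂π/∂x_E = 180 − 10x_E − 2x_C = 0 ⇒ x_E = 18 − 0.2x_C.
Similarly x_C = 17.4 − 0.2x_E.
Plugging x_C into E's best response: x_E = 18 − 0.2(17.4 − 0.2x_E) ⇒ 0.96x_E = 14.52, so x_E = 15.125.
Then x_C = 17.4 − 0.2·15.125 = 14.375.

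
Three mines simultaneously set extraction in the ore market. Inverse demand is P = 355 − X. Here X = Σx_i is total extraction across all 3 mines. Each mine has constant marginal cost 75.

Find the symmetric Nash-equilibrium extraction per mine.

70

A representative mine's profit is π_i = x_i(355 − X) − 75x_i, with X = x_i + Σ_{j≠i} x_j.
First-order condition: 280 − 2x_i − Σ_{j≠i} x_j = 0.
Imposing symmetry (x_j = x for all j) turns Σ_{j≠i} x_j into 2x, so 280 = 4x and x = 70.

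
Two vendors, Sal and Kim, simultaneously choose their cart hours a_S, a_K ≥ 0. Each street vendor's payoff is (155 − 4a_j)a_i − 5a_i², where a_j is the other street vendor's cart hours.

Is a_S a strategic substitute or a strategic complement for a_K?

Sal's payoff is (155 − 4a_K)a_S − 5a_S².
∂π/∂a_S = 155 − 4a_K − 10a_S = 0, so a_S = 15.5 − 0.4a_K.
The best-response slope da_S/da_K = −0.4 < 0: the reaction function is downward-sloping, so the choices are strategic substitutes.

strategic substitutes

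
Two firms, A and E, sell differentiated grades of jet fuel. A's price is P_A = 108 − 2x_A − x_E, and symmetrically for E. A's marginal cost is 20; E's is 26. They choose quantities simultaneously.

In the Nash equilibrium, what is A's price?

Firm A's profit: π = x_A(108 − 2x_A − x_E) − 20x_A.
∂π/∂x_A = 88 − 4x_A − x_E = 0 ⇒ x_A = 22 − 0.25x_E.
Similarly x_E = 20.5 − 0.25x_A.
Substituting the second reaction function into the first: x_A = 22 − 0.25(20.5 − 0.25x_A), which gives 0.9375x_A = 16.875 ⇒ x_A = 18.
Then x_E = 20.5 − 0.25·18 = 16.
P_A = 108 − 2·18 − 16 = 56.

56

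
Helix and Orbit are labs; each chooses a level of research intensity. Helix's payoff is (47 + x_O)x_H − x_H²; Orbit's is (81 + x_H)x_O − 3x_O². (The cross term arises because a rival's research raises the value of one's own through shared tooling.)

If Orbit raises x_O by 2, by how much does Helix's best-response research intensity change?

1

Expanding Helix's payoff: 47x_H + x_Ox_H − x_H².
∂π/∂x_H = 47 + x_O − 2x_H = 0, so x_H = 23.5 + 0.5x_O.
The reaction-function slope is 0.5, so a 2-unit rise in x_O moves x_H by 0.5 × 2 = 1. Helix's best response rises — the actions are strategic complements.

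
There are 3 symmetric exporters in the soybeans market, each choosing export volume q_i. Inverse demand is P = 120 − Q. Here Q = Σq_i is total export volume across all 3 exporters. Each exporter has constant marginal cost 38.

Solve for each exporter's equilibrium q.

20.5

A representative exporter's profit is π_i = q_i(120 − Q) − 38q_i, with Q = q_i + Σ_{j≠i} q_j.
First-order condition: 82 − 2q_i − Σ_{j≠i} q_j = 0.
With identical exporters, set every q_j = q: then 82 − 2q − 2q = 0, i.e. q = 82/4 = 20.5.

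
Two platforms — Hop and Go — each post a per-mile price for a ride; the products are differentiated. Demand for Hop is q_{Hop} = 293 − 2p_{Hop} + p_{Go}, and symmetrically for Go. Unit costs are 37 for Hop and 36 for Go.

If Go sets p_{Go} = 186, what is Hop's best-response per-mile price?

Hop's profit: π = (p_{Hop} − 37)(293 − 2p_{Hop} + p_{Go}).
∂π/∂p_{Hop} = 367 − 4p_{Hop} + p_{Go} = 0 ⇒ p_{Hop} = 91.75 + 0.25p_{Go}.
At p_{Go} = 186: p_{Hop} = 91.75 + 0.25·186 = 138.25.

138.25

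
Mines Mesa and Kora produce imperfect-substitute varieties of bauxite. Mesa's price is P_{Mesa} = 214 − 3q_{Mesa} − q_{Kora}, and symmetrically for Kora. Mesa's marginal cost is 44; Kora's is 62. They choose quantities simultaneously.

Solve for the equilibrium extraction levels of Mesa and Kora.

Mine Mesa's profit: π = q_{Mesa}(214 − 3q_{Mesa} − q_{Kora}) − 44q_{Mesa}.
∂π/∂q_{Mesa} = 170 − 6q_{Mesa} − q_{Kora} = 0 ⇒ q_{Mesa} = 85/3 − (1/6)q_{Kora}.
Similarly q_{Kora} = 76/3 − (1/6)q_{Mesa}.
Plugging q_{Kora} into Mesa's best response: q_{Mesa} = 85/3 − (1/6)(76/3 − (1/6)q_{Mesa}) ⇒ (35/36)q_{Mesa} = 217/9, so q_{Mesa} = 24.8.
Then q_{Kora} = 76/3 − (1/6)·24.8 = 21.2.

24.8, 21.2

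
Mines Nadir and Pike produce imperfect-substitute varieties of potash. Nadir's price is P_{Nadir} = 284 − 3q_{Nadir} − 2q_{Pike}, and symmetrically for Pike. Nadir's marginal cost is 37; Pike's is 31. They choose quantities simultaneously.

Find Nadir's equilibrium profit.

Mine Nadir's profit: π = q_{Nadir}(284 − 3q_{Nadir} − 2q_{Pike}) − 37q_{Nadir}.
∂π/∂q_{Nadir} = 247 − 6q_{Nadir} − 2q_{Pike} = 0 ⇒ q_{Nadir} = 247/6 − (1/3)q_{Pike}.
Similarly q_{Pike} = 253/6 − (1/3)q_{Nadir}.
Substituting the second reaction function into the first: q_{Nadir} = 247/6 − (1/3)(253/6 − (1/3)q_{Nadir}), which gives (8/9)q_{Nadir} = 244/9 ⇒ q_{Nadir} = 30.5.
Then q_{Pike} = 253/6 − (1/3)·30.5 = 32.
P_{Nadir} = 284 − 3·30.5 − 2·32 = 128.5.
Profit = (128.5 − 37)·30.5 = 2790.75.

2790.75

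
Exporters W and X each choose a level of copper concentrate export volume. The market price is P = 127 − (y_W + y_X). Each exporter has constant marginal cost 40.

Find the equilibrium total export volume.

Exporter W's profit: π = y_W(127 − (y_W + y_X)) − 40y_W.
∂π/∂y_W = 87 − 2y_W − y_X = 0, so y_W = 43.5 − 0.5y_X.
Setting y_W = y_X in the reaction function: y_W = 43.5 − 0.5y_W, so y_W = 43.5 / 1.5 = 29.
Total export volume: 29 + 29 = 58.

58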